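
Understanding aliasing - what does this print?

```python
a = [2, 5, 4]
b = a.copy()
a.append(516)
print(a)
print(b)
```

Key concept: list.copy() creates independent copy.
Step by step:
`a = [2, 5, 4]` → a = [2, 5, 4]
`b = a.copy()` → b = [2, 5, 4]
`a.append(516)` → a = [2, 5, 4, 516]
`print(a)` → prints [2, 5, 4, 516]
`print(b)` → prints [2, 5, 4]

Answer:
[2, 5, 4, 516]
[2, 5, 4]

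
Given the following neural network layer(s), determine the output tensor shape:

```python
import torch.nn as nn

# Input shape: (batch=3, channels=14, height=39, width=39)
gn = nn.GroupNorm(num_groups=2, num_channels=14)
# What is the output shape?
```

Input: (3, 14, 39, 39) -> Output: (3, 14, 39, 39)

Answer: (3, 14, 39, 39)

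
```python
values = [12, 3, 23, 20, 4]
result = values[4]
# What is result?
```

Trace:
`values = [12, 3, 23, 20, 4]` → values = [12, 3, 23, 20, 4]
`result = values[4]` → result = 4
So result = 4

Answer: 4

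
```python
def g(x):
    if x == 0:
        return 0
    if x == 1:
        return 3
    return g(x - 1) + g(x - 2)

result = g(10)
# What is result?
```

Build up from base cases: g(0)=0, g(1)=3, g(2)=3, g(3)=6, g(4)=9, g(5)=15, g(6)=24, ..., g(10)=165

Answer: 165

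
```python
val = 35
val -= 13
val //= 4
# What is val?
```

Trace:
`val = 35` → val = 35
`val -= 13` → val = 22
`val //= 4` → val = 5
So val = 5

Answer: 5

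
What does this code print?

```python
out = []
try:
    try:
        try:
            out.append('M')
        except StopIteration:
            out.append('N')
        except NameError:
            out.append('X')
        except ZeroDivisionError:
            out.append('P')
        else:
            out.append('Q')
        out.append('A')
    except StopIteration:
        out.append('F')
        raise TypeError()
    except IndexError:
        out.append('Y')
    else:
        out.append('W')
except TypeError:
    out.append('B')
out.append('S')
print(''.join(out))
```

Execution trace: 'M' (inner try body, no exception) → 'Q' (inner else) → 'A' (try body, no exception) → 'W' (else) → 'S' (after the try/except). Output: MQAWS

Answer: MQAWS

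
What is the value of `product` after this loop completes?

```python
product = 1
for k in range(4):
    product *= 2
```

2^4 = 16
`product` takes the values: 1 → 2 → 4 → 8 → 16

Answer: 16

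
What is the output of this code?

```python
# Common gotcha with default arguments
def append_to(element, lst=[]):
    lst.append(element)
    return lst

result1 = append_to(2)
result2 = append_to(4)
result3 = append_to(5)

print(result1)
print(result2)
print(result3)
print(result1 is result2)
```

Key concept: mutable default argument gotcha.
Step by step:
`result1 = append_to(2)` → result1 = [2]
`result2 = append_to(4)` → result1 = [2, 4] (same object as result2); result2 = [2, 4] (same object as result1)
`result3 = append_to(5)` → result1 = [2, 4, 5] (same object as result2, result3); result2 = [2, 4, 5] (same object as result1, result3); result3 = [2, 4, 5] (same object as result1, result2)
`print(result1)` → prints [2, 4, 5]
`print(result2)` → prints [2, 4, 5]
`print(result3)` → prints [2, 4, 5]
`print(result1 is result2)` → prints True

Answer:
[2, 4, 5]
[2, 4, 5]
[2, 4, 5]
True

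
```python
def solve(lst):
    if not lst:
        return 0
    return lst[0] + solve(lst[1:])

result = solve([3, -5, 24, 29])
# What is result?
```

3 + (-5) + 24 + 29 + 0 = 51

Answer: 51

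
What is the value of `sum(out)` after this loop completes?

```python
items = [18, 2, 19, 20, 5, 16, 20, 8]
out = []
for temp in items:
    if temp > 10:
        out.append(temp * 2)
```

Sum of doubled values > 10
`out` takes the values: [] → [36] → [36, 38] → [36, 38, 40] → [36, 38, 40, 32] → [36, 38, 40, 32, 40]
So `sum(out)` = 186

Answer: 186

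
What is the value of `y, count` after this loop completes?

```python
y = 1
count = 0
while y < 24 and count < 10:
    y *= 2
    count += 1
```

Double until >= 24 or 10 iterations
`y, count` takes the values: (1, 0) → (2, 0) → (2, 1) → (4, 1) → (4, 2) → (8, 2) → (8, 3) → (16, 3) → (16, 4) → (32, 4) → (32, 5)

Answer: 32, 5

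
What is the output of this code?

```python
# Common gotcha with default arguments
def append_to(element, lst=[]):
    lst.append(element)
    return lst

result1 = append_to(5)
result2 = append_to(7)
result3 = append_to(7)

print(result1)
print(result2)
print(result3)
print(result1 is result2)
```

Key concept: mutable default argument gotcha.
Step by step:
`result1 = append_to(5)` → result1 = [5]
`result2 = append_to(7)` → result1 = [5, 7] (same object as result2); result2 = [5, 7] (same object as result1)
`result3 = append_to(7)` → result1 = [5, 7, 7] (same object as result2, result3); result2 = [5, 7, 7] (same object as result1, result3); result3 = [5, 7, 7] (same object as result1, result2)
`print(result1)` → prints [5, 7, 7]
`print(result2)` → prints [5, 7, 7]
`print(result3)` → prints [5, 7, 7]
`print(result1 is result2)` → prints True

Answer:
[5, 7, 7]
[5, 7, 7]
[5, 7, 7]
True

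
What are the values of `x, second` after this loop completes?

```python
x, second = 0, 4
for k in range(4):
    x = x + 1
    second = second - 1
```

x goes 0→4, second goes 4→0
`x, second` takes the values: (0, 4) → (1, 4) → (1, 3) → (2, 3) → (2, 2) → (3, 2) → (3, 1) → (4, 1) → (4, 0)

Answer: 4, 0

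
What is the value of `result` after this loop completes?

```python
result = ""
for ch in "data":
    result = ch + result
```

Reverse 'data'
`result` takes the values: "" → "d" → "ad" → "tad" → "atad"

Answer: "atad"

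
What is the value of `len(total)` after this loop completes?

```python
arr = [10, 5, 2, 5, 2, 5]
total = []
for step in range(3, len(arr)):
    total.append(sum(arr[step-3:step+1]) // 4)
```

Number of 4-element averages
`total` takes the values: [] → [5] → [5, 3] → [5, 3, 3]
So `len(total)` = 3

Answer: 3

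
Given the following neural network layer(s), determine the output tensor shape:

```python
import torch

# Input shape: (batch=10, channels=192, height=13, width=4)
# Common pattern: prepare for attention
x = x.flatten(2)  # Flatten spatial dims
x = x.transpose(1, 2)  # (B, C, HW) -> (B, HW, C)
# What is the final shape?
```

Input: (10, 192, 13, 4) -> after flatten(2): (10, 192, 52) -> Output: (10, 52, 192)

Answer: (10, 52, 192)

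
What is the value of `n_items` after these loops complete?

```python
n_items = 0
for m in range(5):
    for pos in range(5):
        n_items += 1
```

5 * 5 = 25
`n_items` takes the values: 0 → 1 → 2 → 3 → 4 → 5 → 6 → 7 → 8 → 9 → 10 → 11 → 12 → 13 → 14 → 15 → 16 → 17 → 18 → 19 → 20 → 21 → 22 → 23 → 24 → 25

Answer: 25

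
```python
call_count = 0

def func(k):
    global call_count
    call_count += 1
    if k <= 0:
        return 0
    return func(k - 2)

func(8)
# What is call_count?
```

Linear recursion stepping by 2: 5 calls from k=8 down to ≤0.

Answer: 5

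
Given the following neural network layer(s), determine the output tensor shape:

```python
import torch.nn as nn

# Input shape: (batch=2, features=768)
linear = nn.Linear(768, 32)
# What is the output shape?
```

Input: (2, 768) -> Output: (2, 32)

Answer: (2, 32)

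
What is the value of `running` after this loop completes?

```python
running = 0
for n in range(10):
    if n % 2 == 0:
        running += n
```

Sum of even numbers 0 to 9
`running` takes the values: 0 → 2 → 6 → 12 → 20

Answer: 20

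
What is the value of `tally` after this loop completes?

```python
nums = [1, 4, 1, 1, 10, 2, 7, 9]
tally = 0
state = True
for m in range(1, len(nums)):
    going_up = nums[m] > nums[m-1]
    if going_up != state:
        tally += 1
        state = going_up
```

Count direction changes in [1, 4, 1, 1, 10, 2, 7, 9]
`tally` takes the values: 0 → 1 → 2 → 3 → 4

Answer: 4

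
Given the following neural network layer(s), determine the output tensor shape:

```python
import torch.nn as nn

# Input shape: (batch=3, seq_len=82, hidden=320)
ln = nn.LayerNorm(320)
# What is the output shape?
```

Input: (3, 82, 320) -> Output: (3, 82, 320)

Answer: (3, 82, 320)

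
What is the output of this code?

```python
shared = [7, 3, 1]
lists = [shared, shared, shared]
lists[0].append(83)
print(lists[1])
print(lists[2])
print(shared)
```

Key concept: list of same reference.
Step by step:
`shared = [7, 3, 1]` → shared = [7, 3, 1]
`lists = [shared, shared, shared]` → lists = [[7, 3, 1], [7, 3, 1], [7, 3, 1]]
`lists[0].append(83)` → shared = [7, 3, 1, 83]; lists = [[7, 3, 1, 83], [7, 3, 1, 83], [7, 3, 1, 83]]
`print(lists[1])` → prints [7, 3, 1, 83]
`print(lists[2])` → prints [7, 3, 1, 83]
`print(shared)` → prints [7, 3, 1, 83]

Answer:
[7, 3, 1, 83]
[7, 3, 1, 83]
[7, 3, 1, 83]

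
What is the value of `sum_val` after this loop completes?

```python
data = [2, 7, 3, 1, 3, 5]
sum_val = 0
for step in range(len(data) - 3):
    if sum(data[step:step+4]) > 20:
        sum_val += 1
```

Count windows with sum > 20
`sum_val` takes the values: 0

Answer: 0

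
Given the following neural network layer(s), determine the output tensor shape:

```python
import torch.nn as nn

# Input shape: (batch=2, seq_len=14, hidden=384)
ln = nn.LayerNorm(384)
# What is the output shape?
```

Input: (2, 14, 384) -> Output: (2, 14, 384)

Answer: (2, 14, 384)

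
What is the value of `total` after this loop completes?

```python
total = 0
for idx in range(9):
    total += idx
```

Sum of 0 to 8 = 36
`total` takes the values: 0 → 1 → 3 → 6 → 10 → 15 → 21 → 28 → 36

Answer: 36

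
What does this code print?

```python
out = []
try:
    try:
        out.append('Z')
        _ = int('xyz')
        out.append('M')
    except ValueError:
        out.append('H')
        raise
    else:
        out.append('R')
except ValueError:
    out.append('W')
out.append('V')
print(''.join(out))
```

Execution trace: 'Z' (inner try body) → 'H' (inner except ValueError) → 'W' (outer except ValueError) → 'V' (after the try/except). Output: ZHWV

Answer: ZHWV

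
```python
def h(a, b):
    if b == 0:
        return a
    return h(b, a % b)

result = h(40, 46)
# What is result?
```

h(40, 46) -> h(46, 40) -> h(40, 6) -> h(6, 4) -> h(4, 2) -> h(2, 0) -> 2

Answer: 2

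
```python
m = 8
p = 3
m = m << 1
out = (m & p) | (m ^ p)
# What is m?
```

Trace:
`m = 8` → m = 8
`p = 3` → p = 3
`m = m << 1` → m = 16
`out = (m & p) | (m ^ p)` → out = 19
So m = 16

Answer: 16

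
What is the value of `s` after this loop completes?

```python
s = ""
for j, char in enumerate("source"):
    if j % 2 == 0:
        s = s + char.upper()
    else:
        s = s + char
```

Uppercase even positions in 'source'
`s` takes the values: "" → "S" → "So" → "SoU" → "SoUr" → "SoUrC" → "SoUrCe"

Answer: "SoUrCe"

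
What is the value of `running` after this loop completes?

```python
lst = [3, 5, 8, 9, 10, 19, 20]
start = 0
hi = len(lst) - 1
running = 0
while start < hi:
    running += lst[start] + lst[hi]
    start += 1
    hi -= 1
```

Sum of pairs from ends
`running` takes the values: 0 → 23 → 47 → 65

Answer: 65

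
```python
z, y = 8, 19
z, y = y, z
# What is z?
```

Trace:
`z, y = 8, 19` → z = 8; y = 19
`z, y = y, z` → z = 19; y = 8
So z = 19

Answer: 19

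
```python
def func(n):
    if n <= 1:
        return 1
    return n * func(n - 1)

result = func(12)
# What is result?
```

func(12) = 12 * 11 * 10 * 9 * 8 * 7 * 6 * 5 * 4 * 3 * 2 * 1 = 479001600

Answer: 479001600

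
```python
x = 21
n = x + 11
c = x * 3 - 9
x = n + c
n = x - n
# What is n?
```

Trace:
`x = 21` → x = 21
`n = x + 11` → n = 32
`c = x * 3 - 9` → c = 54
`x = n + c` → x = 86
`n = x - n` → n = 54
So n = 54

Answer: 54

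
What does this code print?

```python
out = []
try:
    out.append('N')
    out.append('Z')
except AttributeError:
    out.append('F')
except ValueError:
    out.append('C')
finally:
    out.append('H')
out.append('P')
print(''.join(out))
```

Execution trace: 'N' (try body) → 'Z' (try body, no exception) → 'H' (finally) → 'P' (after the try/except). Output: NZHP

Answer: NZHP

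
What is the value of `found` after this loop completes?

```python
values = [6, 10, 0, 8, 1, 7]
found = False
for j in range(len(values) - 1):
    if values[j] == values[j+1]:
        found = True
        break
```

Check consecutive duplicates in [6, 10, 0, 8, 1, 7]
`found` takes the values: False

Answer: False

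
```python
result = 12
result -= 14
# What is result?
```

Trace:
`result = 12` → result = 12
`result -= 14` → result = -2
So result = -2

Answer: -2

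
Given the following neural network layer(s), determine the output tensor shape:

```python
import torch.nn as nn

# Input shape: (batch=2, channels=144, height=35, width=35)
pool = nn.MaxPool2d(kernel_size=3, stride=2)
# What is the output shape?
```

Input: (2, 144, 35, 35) -> Output: (2, 144, 17, 17)

Answer: (2, 144, 17, 17)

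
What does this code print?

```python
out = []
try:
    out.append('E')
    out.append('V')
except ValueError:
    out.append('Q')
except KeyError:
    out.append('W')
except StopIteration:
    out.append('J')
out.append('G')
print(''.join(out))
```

Execution trace: 'E' (try body) → 'V' (try body, no exception) → 'G' (after the try/except). Output: EVG

Answer: EVG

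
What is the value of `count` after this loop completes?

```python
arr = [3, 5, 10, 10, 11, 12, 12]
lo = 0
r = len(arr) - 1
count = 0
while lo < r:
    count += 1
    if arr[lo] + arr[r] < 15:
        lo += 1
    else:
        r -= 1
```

Steps to find pair summing to 15
`count` takes the values: 0 → 1 → 2 → 3 → 4 → 5 → 6

Answer: 6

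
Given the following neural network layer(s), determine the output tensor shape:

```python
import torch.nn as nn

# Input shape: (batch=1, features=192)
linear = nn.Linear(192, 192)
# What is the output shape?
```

Input: (1, 192) -> Output: (1, 192)

Answer: (1, 192)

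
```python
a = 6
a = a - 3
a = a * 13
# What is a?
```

Trace:
`a = 6` → a = 6
`a = a - 3` → a = 3
`a = a * 13` → a = 39
So a = 39

Answer: 39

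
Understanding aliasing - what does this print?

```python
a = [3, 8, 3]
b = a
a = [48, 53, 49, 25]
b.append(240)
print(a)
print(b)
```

Key concept: rebinding vs mutation: a is rebound to a new list, b still points at the original.
Step by step:
`a = [3, 8, 3]` → a = [3, 8, 3]
`b = a` → b = [3, 8, 3] (same object as a)
`a = [48, 53, 49, 25]` → a = [48, 53, 49, 25]
`b.append(240)` → b = [3, 8, 3, 240]
`print(a)` → prints [48, 53, 49, 25]
`print(b)` → prints [3, 8, 3, 240]

Answer:
[48, 53, 49, 25]
[3, 8, 3, 240]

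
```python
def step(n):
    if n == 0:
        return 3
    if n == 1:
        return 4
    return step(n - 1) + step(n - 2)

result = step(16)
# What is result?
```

Build up from base cases: step(0)=3, step(1)=4, step(2)=7, step(3)=11, step(4)=18, step(5)=29, step(6)=47, ..., step(16)=5778

Answer: 5778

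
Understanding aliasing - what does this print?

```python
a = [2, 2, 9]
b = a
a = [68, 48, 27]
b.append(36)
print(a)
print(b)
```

Key concept: rebinding vs mutation: a is rebound to a new list, b still points at the original.
Step by step:
`a = [2, 2, 9]` → a = [2, 2, 9]
`b = a` → b = [2, 2, 9] (same object as a)
`a = [68, 48, 27]` → a = [68, 48, 27]
`b.append(36)` → b = [2, 2, 9, 36]
`print(a)` → prints [68, 48, 27]
`print(b)` → prints [2, 2, 9, 36]

Answer:
[68, 48, 27]
[2, 2, 9, 36]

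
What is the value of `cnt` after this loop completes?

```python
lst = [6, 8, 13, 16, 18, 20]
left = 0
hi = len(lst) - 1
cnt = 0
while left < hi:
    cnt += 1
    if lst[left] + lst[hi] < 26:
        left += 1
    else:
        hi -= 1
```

Steps to find pair summing to 26
`cnt` takes the values: 0 → 1 → 2 → 3 → 4 → 5

Answer: 5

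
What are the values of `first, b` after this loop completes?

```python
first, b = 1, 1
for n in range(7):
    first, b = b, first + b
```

Fibonacci: after 7 iterations
`first, b` takes the values: (1, 1) → (1, 2) → (2, 3) → (3, 5) → (5, 8) → (8, 13) → (13, 21) → (21, 34)

Answer: 21, 34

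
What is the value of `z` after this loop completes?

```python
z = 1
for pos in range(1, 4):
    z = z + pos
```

Start at 1, add 1 through 3
`z` takes the values: 1 → 2 → 4 → 7

Answer: 7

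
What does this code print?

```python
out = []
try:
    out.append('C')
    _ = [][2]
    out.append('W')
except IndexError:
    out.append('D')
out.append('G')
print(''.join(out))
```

Execution trace: 'C' (try body) → 'D' (except IndexError) → 'G' (after the try/except). Output: CDG

Answer: CDG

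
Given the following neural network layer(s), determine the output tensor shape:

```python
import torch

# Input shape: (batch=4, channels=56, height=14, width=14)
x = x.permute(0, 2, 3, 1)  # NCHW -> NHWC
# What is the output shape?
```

Input: (4, 56, 14, 14) -> Output: (4, 14, 14, 56)

Answer: (4, 14, 14, 56)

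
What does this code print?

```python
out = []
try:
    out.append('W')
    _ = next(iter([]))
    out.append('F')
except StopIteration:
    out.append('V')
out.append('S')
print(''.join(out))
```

Execution trace: 'W' (try body) → 'V' (except StopIteration) → 'S' (after the try/except). Output: WVS

Answer: WVS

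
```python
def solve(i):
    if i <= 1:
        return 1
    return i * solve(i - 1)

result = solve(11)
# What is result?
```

solve(11) = 11 * 10 * 9 * 8 * 7 * 6 * 5 * 4 * 3 * 2 * 1 = 39916800

Answer: 39916800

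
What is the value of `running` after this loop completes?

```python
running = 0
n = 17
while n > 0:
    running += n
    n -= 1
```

Sum 17 down to 1
`running` takes the values: 0 → 17 → 33 → 48 → 62 → 75 → 87 → 98 → 108 → 117 → 125 → 132 → 138 → 143 → 147 → 150 → 152 → 153

Answer: 153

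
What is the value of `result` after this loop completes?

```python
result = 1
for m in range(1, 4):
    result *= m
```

3! = 6
`result` takes the values: 1 → 2 → 6

Answer: 6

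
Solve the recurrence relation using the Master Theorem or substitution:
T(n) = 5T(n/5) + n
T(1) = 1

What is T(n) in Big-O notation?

By Master Theorem: a=5, b=5, f(n)=n. Since log_5(5) = 1 and f(n) = Θ(n^1), Case 2 applies. T(n) = O(n log n).

Answer: O(n log n)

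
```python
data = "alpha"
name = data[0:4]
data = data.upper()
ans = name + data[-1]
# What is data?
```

Trace:
`data = "alpha"` → data = 'alpha'
`name = data[0:4]` → name = 'alph'
`data = data.upper()` → data = 'ALPHA'
`ans = name + data[-1]` → ans = 'alphA'
So data = 'ALPHA'

Answer: 'ALPHA'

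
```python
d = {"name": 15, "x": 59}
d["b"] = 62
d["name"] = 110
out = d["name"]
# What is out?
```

Trace:
`d = {"name": 15, "x": 59}` → d = {'name': 15, 'x': 59}
`d["b"] = 62` → d = {'name': 15, 'x': 59, 'b': 62}
`d["name"] = 110` → d = {'name': 110, 'x': 59, 'b': 62}
`out = d["name"]` → out = 110
So out = 110

Answer: 110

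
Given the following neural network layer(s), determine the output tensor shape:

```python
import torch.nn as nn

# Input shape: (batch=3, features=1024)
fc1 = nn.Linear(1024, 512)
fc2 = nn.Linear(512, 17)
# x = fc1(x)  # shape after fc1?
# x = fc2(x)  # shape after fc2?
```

Input: (3, 1024) -> after fc1: (3, 512) -> Output: (3, 17)

Answer: (3, 17)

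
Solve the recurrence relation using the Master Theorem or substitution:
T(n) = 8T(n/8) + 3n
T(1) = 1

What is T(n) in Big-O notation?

By Master Theorem: a=8, b=8, f(n)=3n. Since log_8(8) = 1 and f(n) = Θ(n^1), Case 2 applies. T(n) = O(n log n).

Answer: O(n log n)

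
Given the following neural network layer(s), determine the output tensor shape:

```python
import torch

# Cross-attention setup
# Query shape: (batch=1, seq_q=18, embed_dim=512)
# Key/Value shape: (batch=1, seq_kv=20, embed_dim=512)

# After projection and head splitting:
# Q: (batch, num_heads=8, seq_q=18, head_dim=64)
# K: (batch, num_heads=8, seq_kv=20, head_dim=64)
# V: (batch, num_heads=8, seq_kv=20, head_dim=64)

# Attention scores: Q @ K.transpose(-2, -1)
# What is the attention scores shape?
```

Input: (1, 18, 512) -> Output: (1, 8, 18, 20)

Answer: (1, 8, 18, 20)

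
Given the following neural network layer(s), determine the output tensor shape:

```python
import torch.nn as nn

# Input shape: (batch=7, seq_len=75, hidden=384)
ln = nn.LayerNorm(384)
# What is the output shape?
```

Input: (7, 75, 384) -> Output: (7, 75, 384)

Answer: (7, 75, 384)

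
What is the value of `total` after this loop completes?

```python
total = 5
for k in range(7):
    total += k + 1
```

Start at 5, add 1 to 7 = 33
`total` takes the values: 5 → 6 → 8 → 11 → 15 → 20 → 26 → 33

Answer: 33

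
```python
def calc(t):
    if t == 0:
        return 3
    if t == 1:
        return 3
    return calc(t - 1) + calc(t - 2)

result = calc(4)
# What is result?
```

Build up from base cases: calc(0)=3, calc(1)=3, calc(2)=6, calc(3)=9, calc(4)=15

Answer: 15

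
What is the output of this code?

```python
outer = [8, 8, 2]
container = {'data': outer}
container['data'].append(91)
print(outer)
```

Key concept: dict holds reference to list.
Step by step:
`outer = [8, 8, 2]` → outer = [8, 8, 2]
`container = {'data': outer}` → container = {'data': [8, 8, 2]}
`container['data'].append(91)` → outer = [8, 8, 2, 91]; container = {'data': [8, 8, 2, 91]}
`print(outer)` → prints [8, 8, 2, 91]

Answer: [8, 8, 2, 91]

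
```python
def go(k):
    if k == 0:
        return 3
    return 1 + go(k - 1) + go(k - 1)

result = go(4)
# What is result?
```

go(k) = 1 + 2·go(k-1), go(0)=3. Closed form: (3+1)·2^4 - 1 = 63.

Answer: 63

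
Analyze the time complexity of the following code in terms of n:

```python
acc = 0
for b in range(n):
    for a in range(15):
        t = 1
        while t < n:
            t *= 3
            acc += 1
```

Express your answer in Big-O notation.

Each loop level contributes: n × 1 × log n. Multiplying the contributions gives O(n log n).

Answer: O(n log n)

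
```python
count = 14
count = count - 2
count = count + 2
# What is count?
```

Trace:
`count = 14` → count = 14
`count = count - 2` → count = 12
`count = count + 2` → count = 14
So count = 14

Answer: 14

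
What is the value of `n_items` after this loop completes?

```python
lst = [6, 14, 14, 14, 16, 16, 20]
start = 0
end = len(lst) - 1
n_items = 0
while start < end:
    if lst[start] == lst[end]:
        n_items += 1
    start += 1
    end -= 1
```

Count matching pairs from ends
`n_items` takes the values: 0

Answer: 0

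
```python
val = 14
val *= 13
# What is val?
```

Trace:
`val = 14` → val = 14
`val *= 13` → val = 182
So val = 182

Answer: 182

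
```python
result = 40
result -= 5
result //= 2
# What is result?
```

Trace:
`result = 40` → result = 40
`result -= 5` → result = 35
`result //= 2` → result = 17
So result = 17

Answer: 17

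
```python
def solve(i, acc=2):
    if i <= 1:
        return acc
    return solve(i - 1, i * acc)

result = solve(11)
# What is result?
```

Accumulator trace (n, acc): (11, 2) -> (10, 22) -> (9, 220) -> (8, 1980) -> (7, 15840) -> (6, 110880) -> (5, 665280) -> (4, 3326400) -> (3, 13305600) -> (2, 39916800) -> (1, 79833600) -> return 79833600

Answer: 79833600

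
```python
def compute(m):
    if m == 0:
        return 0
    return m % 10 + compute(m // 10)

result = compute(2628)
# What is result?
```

Sum of digits of 2628: 8 + 2 + 6 + 2 = 18

Answer: 18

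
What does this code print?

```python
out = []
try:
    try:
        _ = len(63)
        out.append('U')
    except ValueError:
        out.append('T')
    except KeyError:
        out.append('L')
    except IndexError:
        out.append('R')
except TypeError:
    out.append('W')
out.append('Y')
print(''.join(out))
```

Execution trace: 'W' (outer except TypeError) → 'Y' (after the try/except). Output: WY

Answer: WY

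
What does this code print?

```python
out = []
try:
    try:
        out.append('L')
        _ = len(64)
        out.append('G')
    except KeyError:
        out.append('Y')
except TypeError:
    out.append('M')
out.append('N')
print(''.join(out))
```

Execution trace: 'L' (try body) → 'M' (outer except TypeError) → 'N' (after the try/except). Output: LMN

Answer: LMN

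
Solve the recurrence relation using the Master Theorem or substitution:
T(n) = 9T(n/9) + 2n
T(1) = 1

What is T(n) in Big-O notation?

By Master Theorem: a=9, b=9, f(n)=2n. Since log_9(9) = 1 and f(n) = Θ(n^1), Case 2 applies. T(n) = O(n log n).

Answer: O(n log n)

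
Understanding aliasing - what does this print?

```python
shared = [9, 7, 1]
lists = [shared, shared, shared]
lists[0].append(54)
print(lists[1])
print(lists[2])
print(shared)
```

Key concept: list of same reference.
Step by step:
`shared = [9, 7, 1]` → shared = [9, 7, 1]
`lists = [shared, shared, shared]` → lists = [[9, 7, 1], [9, 7, 1], [9, 7, 1]]
`lists[0].append(54)` → shared = [9, 7, 1, 54]; lists = [[9, 7, 1, 54], [9, 7, 1, 54], [9, 7, 1, 54]]
`print(lists[1])` → prints [9, 7, 1, 54]
`print(lists[2])` → prints [9, 7, 1, 54]
`print(shared)` → prints [9, 7, 1, 54]

Answer:
[9, 7, 1, 54]
[9, 7, 1, 54]
[9, 7, 1, 54]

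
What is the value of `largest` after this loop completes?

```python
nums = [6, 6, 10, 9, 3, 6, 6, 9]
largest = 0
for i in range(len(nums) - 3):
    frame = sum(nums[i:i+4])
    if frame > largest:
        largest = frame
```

Max sum of 4-element window in [6, 6, 10, 9, 3, 6, 6, 9]
`largest` takes the values: 0 → 31

Answer: 31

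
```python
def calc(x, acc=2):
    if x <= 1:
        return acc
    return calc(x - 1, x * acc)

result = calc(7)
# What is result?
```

Accumulator trace (n, acc): (7, 2) -> (6, 14) -> (5, 84) -> (4, 420) -> (3, 1680) -> (2, 5040) -> (1, 10080) -> return 10080

Answer: 10080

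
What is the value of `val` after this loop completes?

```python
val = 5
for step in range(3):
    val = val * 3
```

Multiply by 3, 3 times: 5 * 3^3 = 135
`val` takes the values: 5 → 15 → 45 → 135

Answer: 135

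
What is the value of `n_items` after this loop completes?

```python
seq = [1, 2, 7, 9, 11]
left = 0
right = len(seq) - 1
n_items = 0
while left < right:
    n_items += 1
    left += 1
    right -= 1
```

Iterations until pointers meet (list length 5)
`n_items` takes the values: 0 → 1 → 2

Answer: 2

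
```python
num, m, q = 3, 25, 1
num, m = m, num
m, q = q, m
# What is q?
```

Trace:
`num, m, q = 3, 25, 1` → num = 3; m = 25; q = 1
`num, m = m, num` → num = 25; m = 3
`m, q = q, m` → m = 1; q = 3
So q = 3

Answer: 3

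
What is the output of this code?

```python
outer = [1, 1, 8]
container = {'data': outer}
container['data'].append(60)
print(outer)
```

Key concept: dict holds reference to list.
Step by step:
`outer = [1, 1, 8]` → outer = [1, 1, 8]
`container = {'data': outer}` → container = {'data': [1, 1, 8]}
`container['data'].append(60)` → outer = [1, 1, 8, 60]; container = {'data': [1, 1, 8, 60]}
`print(outer)` → prints [1, 1, 8, 60]

Answer: [1, 1, 8, 60]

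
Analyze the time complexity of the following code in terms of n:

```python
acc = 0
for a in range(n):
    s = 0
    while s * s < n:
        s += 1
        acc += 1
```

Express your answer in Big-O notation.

Each loop level contributes: n × √n. Multiplying the contributions gives O(n√n).

Answer: O(n√n)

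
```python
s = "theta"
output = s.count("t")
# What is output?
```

Trace:
`s = "theta"` → s = 'theta'
`output = s.count("t")` → output = 2
So output = 2

Answer: 2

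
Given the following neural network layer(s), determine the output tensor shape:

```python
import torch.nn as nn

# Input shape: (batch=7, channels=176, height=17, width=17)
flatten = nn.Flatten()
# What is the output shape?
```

Input: (7, 176, 17, 17) -> Output: (7, 50864)

Answer: (7, 50864)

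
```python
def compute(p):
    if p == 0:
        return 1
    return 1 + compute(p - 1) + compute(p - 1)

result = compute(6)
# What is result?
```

compute(p) = 1 + 2·compute(p-1), compute(0)=1. Closed form: (1+1)·2^6 - 1 = 127.

Answer: 127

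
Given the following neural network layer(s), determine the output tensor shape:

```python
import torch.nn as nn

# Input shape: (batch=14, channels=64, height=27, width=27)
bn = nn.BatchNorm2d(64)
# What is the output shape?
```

Input: (14, 64, 27, 27) -> Output: (14, 64, 27, 27)

Answer: (14, 64, 27, 27)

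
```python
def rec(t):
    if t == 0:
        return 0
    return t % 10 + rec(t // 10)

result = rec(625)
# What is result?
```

Sum of digits of 625: 5 + 2 + 6 = 13

Answer: 13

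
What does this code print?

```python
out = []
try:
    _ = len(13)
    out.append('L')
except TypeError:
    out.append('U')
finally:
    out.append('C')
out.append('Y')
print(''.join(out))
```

Execution trace: 'U' (except TypeError) → 'C' (finally) → 'Y' (after the try/except). Output: UCY

Answer: UCY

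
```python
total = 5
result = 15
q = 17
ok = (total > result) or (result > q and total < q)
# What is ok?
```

Trace:
`total = 5` → total = 5
`result = 15` → result = 15
`q = 17` → q = 17
`ok = (total > result) or (result > q and total < q)` → ok = False
So ok = False

Answer: False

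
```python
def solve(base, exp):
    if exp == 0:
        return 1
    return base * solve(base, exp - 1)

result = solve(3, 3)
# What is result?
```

solve(3, 3) = 3 * 3 * 3 = 27

Answer: 27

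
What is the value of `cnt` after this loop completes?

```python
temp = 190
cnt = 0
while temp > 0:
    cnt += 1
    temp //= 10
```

Count digits by repeated division by 10
`cnt` takes the values: 0 → 1 → 2 → 3

Answer: 3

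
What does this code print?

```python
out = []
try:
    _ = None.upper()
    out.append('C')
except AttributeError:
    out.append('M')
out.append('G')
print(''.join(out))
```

Execution trace: 'M' (except AttributeError) → 'G' (after the try/except). Output: MG

Answer: MG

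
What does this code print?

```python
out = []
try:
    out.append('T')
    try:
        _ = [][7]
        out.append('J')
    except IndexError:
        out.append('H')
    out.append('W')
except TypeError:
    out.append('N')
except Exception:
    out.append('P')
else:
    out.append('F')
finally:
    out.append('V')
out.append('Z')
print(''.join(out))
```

Execution trace: 'T' (try body) → 'H' (inner except IndexError) → 'W' (try body, no exception) → 'F' (else) → 'V' (finally) → 'Z' (after the try/except). Output: THWFVZ

Answer: THWFVZ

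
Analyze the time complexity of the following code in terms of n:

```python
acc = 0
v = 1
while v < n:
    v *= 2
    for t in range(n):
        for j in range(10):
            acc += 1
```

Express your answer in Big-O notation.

Each loop level contributes: log n × n × 1. Multiplying the contributions gives O(n log n).

Answer: O(n log n)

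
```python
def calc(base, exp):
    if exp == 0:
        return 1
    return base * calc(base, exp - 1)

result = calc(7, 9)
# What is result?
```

calc(7, 9) = 7 * 7 * 7 * 7 * 7 * 7 * 7 * 7 * 7 = 40353607

Answer: 40353607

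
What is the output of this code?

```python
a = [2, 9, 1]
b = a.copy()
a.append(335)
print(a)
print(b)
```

Key concept: list.copy() creates independent copy.
Step by step:
`a = [2, 9, 1]` → a = [2, 9, 1]
`b = a.copy()` → b = [2, 9, 1]
`a.append(335)` → a = [2, 9, 1, 335]
`print(a)` → prints [2, 9, 1, 335]
`print(b)` → prints [2, 9, 1]

Answer:
[2, 9, 1, 335]
[2, 9, 1]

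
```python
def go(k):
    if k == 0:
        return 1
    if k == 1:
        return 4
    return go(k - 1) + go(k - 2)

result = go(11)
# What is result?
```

Build up from base cases: go(0)=1, go(1)=4, go(2)=5, go(3)=9, go(4)=14, go(5)=23, go(6)=37, ..., go(11)=411

Answer: 411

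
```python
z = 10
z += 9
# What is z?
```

Trace:
`z = 10` → z = 10
`z += 9` → z = 19
So z = 19

Answer: 19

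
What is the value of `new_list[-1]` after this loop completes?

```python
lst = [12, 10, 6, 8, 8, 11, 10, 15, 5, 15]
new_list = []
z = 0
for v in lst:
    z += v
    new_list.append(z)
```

Cumulative sum ends at 100
`new_list` takes the values: [] → [12] → [12, 22] → [12, 22, 28] → [12, 22, 28, 36] → [12, 22, 28, 36, 44] → [12, 22, 28, 36, 44, 55] → [12, 22, 28, 36, 44, 55, 65] → [12, 22, 28, 36, 44, 55, 65, 80] → [12, 22, 28, 36, 44, 55, 65, 80, 85] → [12, 22, 28, 36, 44, 55, 65, 80, 85, 100]
So `new_list[-1]` = 100

Answer: 100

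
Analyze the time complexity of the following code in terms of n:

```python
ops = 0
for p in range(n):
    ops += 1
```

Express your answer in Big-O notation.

Each loop level contributes: n. Multiplying the contributions gives O(n).

Answer: O(n)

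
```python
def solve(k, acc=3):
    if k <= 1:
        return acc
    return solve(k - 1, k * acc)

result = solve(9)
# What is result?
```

Accumulator trace (n, acc): (9, 3) -> (8, 27) -> (7, 216) -> (6, 1512) -> (5, 9072) -> (4, 45360) -> (3, 181440) -> (2, 544320) -> (1, 1088640) -> return 1088640

Answer: 1088640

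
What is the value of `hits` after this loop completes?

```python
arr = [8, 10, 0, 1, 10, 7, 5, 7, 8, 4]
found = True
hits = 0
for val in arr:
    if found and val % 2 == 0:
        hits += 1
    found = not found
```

Count even values at even positions
`hits` takes the values: 0 → 1 → 2 → 3 → 4

Answer: 4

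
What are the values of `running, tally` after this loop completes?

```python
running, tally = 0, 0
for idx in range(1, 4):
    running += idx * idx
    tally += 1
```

Sum of squares and count
`running, tally` takes the values: (0, 0) → (1, 0) → (1, 1) → (5, 1) → (5, 2) → (14, 2) → (14, 3)

Answer: 14, 3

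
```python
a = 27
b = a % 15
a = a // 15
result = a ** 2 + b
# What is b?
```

Trace:
`a = 27` → a = 27
`b = a % 15` → b = 12
`a = a // 15` → a = 1
`result = a ** 2 + b` → result = 13
So b = 12

Answer: 12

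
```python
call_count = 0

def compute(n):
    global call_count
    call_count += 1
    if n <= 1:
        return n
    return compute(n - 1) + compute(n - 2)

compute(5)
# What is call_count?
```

Calls(n) = 1 + Calls(n-1) + Calls(n-2); Calls(0)=Calls(1)=1. For n=5 this gives 15.

Answer: 15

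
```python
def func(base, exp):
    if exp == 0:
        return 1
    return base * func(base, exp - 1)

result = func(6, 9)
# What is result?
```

func(6, 9) = 6 * 6 * 6 * 6 * 6 * 6 * 6 * 6 * 6 = 10077696

Answer: 10077696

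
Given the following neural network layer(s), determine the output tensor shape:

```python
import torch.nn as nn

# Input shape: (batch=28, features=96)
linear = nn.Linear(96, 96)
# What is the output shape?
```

Input: (28, 96) -> Output: (28, 96)

Answer: (28, 96)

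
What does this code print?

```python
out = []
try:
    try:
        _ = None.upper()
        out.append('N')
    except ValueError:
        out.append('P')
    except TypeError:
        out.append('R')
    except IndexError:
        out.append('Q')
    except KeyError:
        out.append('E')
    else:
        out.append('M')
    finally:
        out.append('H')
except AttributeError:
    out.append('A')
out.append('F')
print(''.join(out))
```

Execution trace: 'H' (finally) → 'A' (outer except AttributeError) → 'F' (after the try/except). Output: HAF

Answer: HAF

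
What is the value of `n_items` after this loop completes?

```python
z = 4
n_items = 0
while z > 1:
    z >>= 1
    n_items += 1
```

Count right shifts until 1
`n_items` takes the values: 0 → 1 → 2

Answer: 2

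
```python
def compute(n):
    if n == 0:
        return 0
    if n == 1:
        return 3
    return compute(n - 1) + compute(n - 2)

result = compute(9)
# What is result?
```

Build up from base cases: compute(0)=0, compute(1)=3, compute(2)=3, compute(3)=6, compute(4)=9, compute(5)=15, compute(6)=24, ..., compute(9)=102

Answer: 102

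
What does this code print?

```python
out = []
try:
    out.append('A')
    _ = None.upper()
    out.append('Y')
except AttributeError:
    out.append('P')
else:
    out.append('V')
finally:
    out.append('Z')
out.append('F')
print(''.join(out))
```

Execution trace: 'A' (try body) → 'P' (except AttributeError) → 'Z' (finally) → 'F' (after the try/except). Output: APZF

Answer: APZF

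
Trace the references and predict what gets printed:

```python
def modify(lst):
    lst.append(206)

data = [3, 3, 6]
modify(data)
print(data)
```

Key concept: function modifies passed list.
Step by step:
`data = [3, 3, 6]` → data = [3, 3, 6]
`modify(data)` → data = [3, 3, 6, 206]
`print(data)` → prints [3, 3, 6, 206]

Answer: [3, 3, 6, 206]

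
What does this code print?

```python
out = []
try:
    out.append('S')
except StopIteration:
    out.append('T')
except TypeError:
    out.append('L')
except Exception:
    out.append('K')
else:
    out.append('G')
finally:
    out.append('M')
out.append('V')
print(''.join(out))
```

Execution trace: 'S' (try body, no exception) → 'G' (else) → 'M' (finally) → 'V' (after the try/except). Output: SGMV

Answer: SGMV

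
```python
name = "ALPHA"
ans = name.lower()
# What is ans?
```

Trace:
`name = "ALPHA"` → name = 'ALPHA'
`ans = name.lower()` → ans = 'alpha'
So ans = 'alpha'

Answer: 'alpha'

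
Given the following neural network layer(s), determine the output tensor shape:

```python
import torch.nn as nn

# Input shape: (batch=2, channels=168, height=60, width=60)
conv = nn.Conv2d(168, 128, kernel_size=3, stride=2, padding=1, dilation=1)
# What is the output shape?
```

Input: (2, 168, 60, 60) -> Output: (2, 128, 30, 30)

Answer: (2, 128, 30, 30)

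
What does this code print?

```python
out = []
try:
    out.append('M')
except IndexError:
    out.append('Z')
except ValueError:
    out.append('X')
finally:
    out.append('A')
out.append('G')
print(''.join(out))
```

Execution trace: 'M' (try body, no exception) → 'A' (finally) → 'G' (after the try/except). Output: MAG

Answer: MAG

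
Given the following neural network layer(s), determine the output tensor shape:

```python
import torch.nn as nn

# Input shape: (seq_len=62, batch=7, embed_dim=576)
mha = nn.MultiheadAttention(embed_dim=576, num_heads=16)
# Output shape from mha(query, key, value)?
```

Input: (62, 7, 576) -> Output: (62, 7, 576)

Answer: (62, 7, 576)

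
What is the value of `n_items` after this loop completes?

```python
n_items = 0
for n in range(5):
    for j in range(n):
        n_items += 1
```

Triangle number: 0+1+2+...+4
`n_items` takes the values: 0 → 1 → 2 → 3 → 4 → 5 → 6 → 7 → 8 → 9 → 10

Answer: 10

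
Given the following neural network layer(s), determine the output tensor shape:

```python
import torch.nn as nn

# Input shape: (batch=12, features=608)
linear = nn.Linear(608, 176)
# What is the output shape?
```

Input: (12, 608) -> Output: (12, 176)

Answer: (12, 176)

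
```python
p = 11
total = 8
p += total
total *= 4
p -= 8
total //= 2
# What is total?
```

Trace:
`p = 11` → p = 11
`total = 8` → total = 8
`p += total` → p = 19
`total *= 4` → total = 32
`p -= 8` → p = 11
`total //= 2` → total = 16
So total = 16

Answer: 16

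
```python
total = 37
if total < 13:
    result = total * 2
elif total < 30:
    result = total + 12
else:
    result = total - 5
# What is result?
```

Trace:
`total = 37` → total = 37
`if total < 13: ...` → total < 13 is False, total < 30 is False, take else branch → result = 32
So result = 32

Answer: 32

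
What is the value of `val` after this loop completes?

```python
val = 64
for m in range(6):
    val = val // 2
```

Halve 6 times: 64 // 2^6 = 1
`val` takes the values: 64 → 32 → 16 → 8 → 4 → 2 → 1

Answer: 1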